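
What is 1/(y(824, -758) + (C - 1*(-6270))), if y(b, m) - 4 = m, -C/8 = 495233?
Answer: -1/3956348 ≈ -2.5276e-7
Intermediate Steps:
C = -3961864 (C = -8*495233 = -3961864)
y(b, m) = 4 + m
1/(y(824, -758) + (C - 1*(-6270))) = 1/((4 - 758) + (-3961864 - 1*(-6270))) = 1/(-754 + (-3961864 + 6270)) = 1/(-754 - 3955594) = 1/(-3956348) = -1/3956348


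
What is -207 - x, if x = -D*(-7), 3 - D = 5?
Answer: -193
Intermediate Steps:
D = -2 (D = 3 - 1*5 = 3 - 5 = -2)
x = -14 (x = -1*(-2)*(-7) = 2*(-7) = -14)
-207 - x = -207 - 1*(-14) = -207 + 14 = -193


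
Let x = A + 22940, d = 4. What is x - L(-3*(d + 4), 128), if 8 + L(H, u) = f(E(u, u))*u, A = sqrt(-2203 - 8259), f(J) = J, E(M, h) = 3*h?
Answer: -26204 + I*sqrt(10462) ≈ -26204.0 + 102.28*I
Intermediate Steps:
A = I*sqrt(10462) (A = sqrt(-10462) = I*sqrt(10462) ≈ 102.28*I)
L(H, u) = -8 + 3*u**2 (L(H, u) = -8 + (3*u)*u = -8 + 3*u**2)
x = 22940 + I*sqrt(10462) (x = I*sqrt(10462) + 22940 = 22940 + I*sqrt(10462) ≈ 22940.0 + 102.28*I)
x - L(-3*(d + 4), 128) = (22940 + I*sqrt(10462)) - (-8 + 3*128**2) = (22940 + I*sqrt(10462)) - (-8 + 3*16384) = (22940 + I*sqrt(10462)) - (-8 + 49152) = (22940 + I*sqrt(10462)) - 1*49144 = (22940 + I*sqrt(10462)) - 49144 = -26204 + I*sqrt(10462)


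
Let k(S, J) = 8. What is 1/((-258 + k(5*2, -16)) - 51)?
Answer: -1/301 ≈ -0.0033223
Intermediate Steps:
1/((-258 + k(5*2, -16)) - 51) = 1/((-258 + 8) - 51) = 1/(-250 - 51) = 1/(-301) = -1/301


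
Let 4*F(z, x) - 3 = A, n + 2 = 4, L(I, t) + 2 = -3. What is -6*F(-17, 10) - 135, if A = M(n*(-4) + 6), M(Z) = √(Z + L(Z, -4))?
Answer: -279/2 - 3*I*√7/2 ≈ -139.5 - 3.9686*I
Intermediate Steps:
L(I, t) = -5 (L(I, t) = -2 - 3 = -5)
n = 2 (n = -2 + 4 = 2)
M(Z) = √(-5 + Z) (M(Z) = √(Z - 5) = √(-5 + Z))
A = I*√7 (A = √(-5 + (2*(-4) + 6)) = √(-5 + (-8 + 6)) = √(-5 - 2) = √(-7) = I*√7 ≈ 2.6458*I)
F(z, x) = ¾ + I*√7/4 (F(z, x) = ¾ + (I*√7)/4 = ¾ + I*√7/4)
-6*F(-17, 10) - 135 = -6*(¾ + I*√7/4) - 135 = (-9/2 - 3*I*√7/2) - 135 = -279/2 - 3*I*√7/2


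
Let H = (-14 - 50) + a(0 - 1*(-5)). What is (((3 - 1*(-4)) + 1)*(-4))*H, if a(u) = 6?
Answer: 1856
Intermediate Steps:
H = -58 (H = (-14 - 50) + 6 = -64 + 6 = -58)
(((3 - 1*(-4)) + 1)*(-4))*H = (((3 - 1*(-4)) + 1)*(-4))*(-58) = (((3 + 4) + 1)*(-4))*(-58) = ((7 + 1)*(-4))*(-58) = (8*(-4))*(-58) = -32*(-58) = 1856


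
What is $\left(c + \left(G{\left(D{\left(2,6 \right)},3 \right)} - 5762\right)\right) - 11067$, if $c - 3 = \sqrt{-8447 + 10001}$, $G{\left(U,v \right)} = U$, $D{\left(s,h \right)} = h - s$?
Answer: $-16822 + \sqrt{1554} \approx -16783.0$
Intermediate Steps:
$c = 3 + \sqrt{1554}$ ($c = 3 + \sqrt{-8447 + 10001} = 3 + \sqrt{1554} \approx 42.421$)
$\left(c + \left(G{\left(D{\left(2,6 \right)},3 \right)} - 5762\right)\right) - 11067 = \left(\left(3 + \sqrt{1554}\right) + \left(\left(6 - 2\right) - 5762\right)\right) - 11067 = \left(\left(3 + \sqrt{1554}\right) + \left(4 - 5762\right)\right) - 11067 = \left(\left(3 + \sqrt{1554}\right) - 5758\right) - 11067 = \left(-5755 + \sqrt{1554}\right) - 11067 = -16822 + \sqrt{1554}$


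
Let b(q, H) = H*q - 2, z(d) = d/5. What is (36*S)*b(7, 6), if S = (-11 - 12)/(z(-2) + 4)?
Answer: -9200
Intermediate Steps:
z(d) = d/5 (z(d) = d*(⅕) = d/5)
b(q, H) = -2 + H*q
S = -115/18 (S = (-11 - 12)/((⅕)*(-2) + 4) = -23/(-⅖ + 4) = -23/18/5 = -23*5/18 = -115/18 ≈ -6.3889)
(36*S)*b(7, 6) = (36*(-115/18))*(-2 + 6*7) = -230*(-2 + 42) = -230*40 = -9200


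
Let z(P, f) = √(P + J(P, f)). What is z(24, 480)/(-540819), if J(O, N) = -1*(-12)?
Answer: -2/180273 ≈ -1.1094e-5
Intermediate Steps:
J(O, N) = 12
z(P, f) = √(12 + P) (z(P, f) = √(P + 12) = √(12 + P))
z(24, 480)/(-540819) = √(12 + 24)/(-540819) = √36*(-1/540819) = 6*(-1/540819) = -2/180273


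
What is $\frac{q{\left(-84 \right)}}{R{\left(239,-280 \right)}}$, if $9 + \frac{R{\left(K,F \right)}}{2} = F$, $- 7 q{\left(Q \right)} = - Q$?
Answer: $\frac{6}{289} \approx 0.020761$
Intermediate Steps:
$q{\left(Q \right)} = \frac{Q}{7}$ ($q{\left(Q \right)} = - \frac{\left(-1\right) Q}{7} = \frac{Q}{7}$)
$R{\left(K,F \right)} = -18 + 2 F$
$\frac{q{\left(-84 \right)}}{R{\left(239,-280 \right)}} = \frac{\frac{1}{7} \left(-84\right)}{-18 + 2 \left(-280\right)} = - \frac{12}{-18 - 560} = - \frac{12}{-578} = \left(-12\right) \left(- \frac{1}{578}\right) = \frac{6}{289}$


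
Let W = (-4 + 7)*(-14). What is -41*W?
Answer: 1722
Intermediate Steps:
W = -42 (W = 3*(-14) = -42)
-41*W = -41*(-42) = 1722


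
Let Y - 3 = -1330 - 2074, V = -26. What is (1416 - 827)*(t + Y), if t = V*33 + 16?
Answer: -2499127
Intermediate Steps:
t = -842 (t = -26*33 + 16 = -858 + 16 = -842)
Y = -3401 (Y = 3 + (-1330 - 2074) = 3 - 3404 = -3401)
(1416 - 827)*(t + Y) = (1416 - 827)*(-842 - 3401) = 589*(-4243) = -2499127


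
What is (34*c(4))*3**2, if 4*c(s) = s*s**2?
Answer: 4896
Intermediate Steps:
c(s) = s**3/4 (c(s) = (s*s**2)/4 = s**3/4)
(34*c(4))*3**2 = (34*((1/4)*4**3))*3**2 = (34*((1/4)*64))*9 = (34*16)*9 = 544*9 = 4896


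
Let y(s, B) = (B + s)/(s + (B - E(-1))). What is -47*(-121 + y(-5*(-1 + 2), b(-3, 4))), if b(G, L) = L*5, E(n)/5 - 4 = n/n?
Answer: 11515/2 ≈ 5757.5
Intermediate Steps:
E(n) = 25 (E(n) = 20 + 5*(n/n) = 20 + 5*1 = 20 + 5 = 25)
b(G, L) = 5*L
y(s, B) = (B + s)/(-25 + B + s) (y(s, B) = (B + s)/(s + (B - 1*25)) = (B + s)/(s + (B - 25)) = (B + s)/(s + (-25 + B)) = (B + s)/(-25 + B + s))
-47*(-121 + y(-5*(-1 + 2), b(-3, 4))) = -47*(-121 + (5*4 - 5*(-1 + 2))/(-25 + 5*4 - 5*(-1 + 2))) = -47*(-121 + (20 - 5*1)/(-25 + 20 - 5*1)) = -47*(-121 + (20 - 5)/(-25 + 20 - 5)) = -47*(-121 + 15/(-10)) = -47*(-121 - 1/10*15) = -47*(-121 - 3/2) = -47*(-245/2) = 11515/2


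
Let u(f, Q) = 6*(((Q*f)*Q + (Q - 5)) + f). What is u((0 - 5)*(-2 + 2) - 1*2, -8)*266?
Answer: -228228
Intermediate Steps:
u(f, Q) = -30 + 6*Q + 6*f + 6*f*Q² (u(f, Q) = 6*((f*Q² + (-5 + Q)) + f) = 6*((-5 + Q + f*Q²) + f) = 6*(-5 + Q + f + f*Q²) = -30 + 6*Q + 6*f + 6*f*Q²)
u((0 - 5)*(-2 + 2) - 1*2, -8)*266 = (-30 + 6*(-8) + 6*((0 - 5)*(-2 + 2) - 1*2) + 6*((0 - 5)*(-2 + 2) - 1*2)*(-8)²)*266 = (-30 - 48 + 6*(-5*0 - 2) + 6*(-5*0 - 2)*64)*266 = (-30 - 48 + 6*(0 - 2) + 6*(0 - 2)*64)*266 = (-30 - 48 + 6*(-2) + 6*(-2)*64)*266 = (-30 - 48 - 12 - 768)*266 = -858*266 = -228228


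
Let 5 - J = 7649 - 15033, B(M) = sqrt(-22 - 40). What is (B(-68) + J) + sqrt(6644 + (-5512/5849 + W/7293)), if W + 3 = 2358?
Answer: 7389 + sqrt(1343143113437891051)/14218919 + I*sqrt(62) ≈ 7470.5 + 7.874*I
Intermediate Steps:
W = 2355 (W = -3 + 2358 = 2355)
B(M) = I*sqrt(62) (B(M) = sqrt(-62) = I*sqrt(62))
J = 7389 (J = 5 - (7649 - 15033) = 5 - 1*(-7384) = 5 + 7384 = 7389)
(B(-68) + J) + sqrt(6644 + (-5512/5849 + W/7293)) = (I*sqrt(62) + 7389) + sqrt(6644 + (-5512/5849 + 2355/7293)) = (7389 + I*sqrt(62)) + sqrt(6644 + (-5512*1/5849 + 2355*(1/7293))) = (7389 + I*sqrt(62)) + sqrt(6644 + (-5512/5849 + 785/2431)) = (7389 + I*sqrt(62)) + sqrt(6644 - 8808207/14218919) = (7389 + I*sqrt(62)) + sqrt(94461689629/14218919) = (7389 + I*sqrt(62)) + sqrt(1343143113437891051)/14218919 = 7389 + sqrt(1343143113437891051)/14218919 + I*sqrt(62)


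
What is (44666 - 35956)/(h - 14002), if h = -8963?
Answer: -1742/4593 ≈ -0.37927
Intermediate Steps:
(44666 - 35956)/(h - 14002) = (44666 - 35956)/(-8963 - 14002) = 8710/(-22965) = 8710*(-1/22965) = -1742/4593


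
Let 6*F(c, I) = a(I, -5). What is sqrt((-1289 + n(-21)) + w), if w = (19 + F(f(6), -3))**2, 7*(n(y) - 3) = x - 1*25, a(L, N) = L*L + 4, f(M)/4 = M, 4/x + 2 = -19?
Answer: I*sqrt(1484531)/42 ≈ 29.01*I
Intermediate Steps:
x = -4/21 (x = 4/(-2 - 19) = 4/(-21) = 4*(-1/21) = -4/21 ≈ -0.19048)
f(M) = 4*M
a(L, N) = 4 + L**2 (a(L, N) = L**2 + 4 = 4 + L**2)
n(y) = -88/147 (n(y) = 3 + (-4/21 - 1*25)/7 = 3 + (-4/21 - 25)/7 = 3 + (1/7)*(-529/21) = 3 - 529/147 = -88/147)
F(c, I) = 2/3 + I**2/6 (F(c, I) = (4 + I**2)/6 = 2/3 + I**2/6)
w = 16129/36 (w = (19 + (2/3 + (1/6)*(-3)**2))**2 = (19 + (2/3 + (1/6)*9))**2 = (19 + (2/3 + 3/2))**2 = (19 + 13/6)**2 = (127/6)**2 = 16129/36 ≈ 448.03)
sqrt((-1289 + n(-21)) + w) = sqrt((-1289 - 88/147) + 16129/36) = sqrt(-189571/147 + 16129/36) = sqrt(-1484531/1764) = I*sqrt(1484531)/42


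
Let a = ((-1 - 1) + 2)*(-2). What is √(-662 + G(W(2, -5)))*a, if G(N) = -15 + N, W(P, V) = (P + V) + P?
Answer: 0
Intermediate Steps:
W(P, V) = V + 2*P
a = 0 (a = (-2 + 2)*(-2) = 0*(-2) = 0)
√(-662 + G(W(2, -5)))*a = √(-662 + (-15 + (-5 + 2*2)))*0 = √(-662 + (-15 + (-5 + 4)))*0 = √(-662 + (-15 - 1))*0 = √(-662 - 16)*0 = √(-678)*0 = (I*√678)*0 = 0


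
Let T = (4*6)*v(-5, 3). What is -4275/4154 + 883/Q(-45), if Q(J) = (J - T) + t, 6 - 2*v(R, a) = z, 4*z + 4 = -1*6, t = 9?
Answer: -1064483/143313 ≈ -7.4277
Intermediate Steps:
z = -5/2 (z = -1 + (-1*6)/4 = -1 + (¼)*(-6) = -1 - 3/2 = -5/2 ≈ -2.5000)
v(R, a) = 17/4 (v(R, a) = 3 - ½*(-5/2) = 3 + 5/4 = 17/4)
T = 102 (T = (4*6)*(17/4) = 24*(17/4) = 102)
Q(J) = -93 + J (Q(J) = (J - 1*102) + 9 = (J - 102) + 9 = (-102 + J) + 9 = -93 + J)
-4275/4154 + 883/Q(-45) = -4275/4154 + 883/(-93 - 45) = -4275*1/4154 + 883/(-138) = -4275/4154 + 883*(-1/138) = -4275/4154 - 883/138 = -1064483/143313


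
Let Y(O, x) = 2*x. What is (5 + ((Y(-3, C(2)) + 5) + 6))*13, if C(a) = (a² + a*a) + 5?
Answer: 546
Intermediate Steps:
C(a) = 5 + 2*a² (C(a) = (a² + a²) + 5 = 2*a² + 5 = 5 + 2*a²)
(5 + ((Y(-3, C(2)) + 5) + 6))*13 = (5 + ((2*(5 + 2*2²) + 5) + 6))*13 = (5 + ((2*(5 + 2*4) + 5) + 6))*13 = (5 + ((2*(5 + 8) + 5) + 6))*13 = (5 + ((2*13 + 5) + 6))*13 = (5 + ((26 + 5) + 6))*13 = (5 + (31 + 6))*13 = (5 + 37)*13 = 42*13 = 546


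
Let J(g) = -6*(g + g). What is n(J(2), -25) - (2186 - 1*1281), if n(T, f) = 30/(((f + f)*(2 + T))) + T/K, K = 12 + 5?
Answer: -1694939/1870 ≈ -906.38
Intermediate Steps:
J(g) = -12*g
K = 17
n(T, f) = T/17 + 15/(f*(2 + T)) (n(T, f) = 30/(((f + f)*(2 + T))) + T/17 = 30/(((2*f)*(2 + T))) + T*(1/17) = 30/((2*f*(2 + T))) + T/17 = 30*(1/(2*f*(2 + T))) + T/17 = 15/(f*(2 + T)) + T/17 = T/17 + 15/(f*(2 + T)))
n(J(2), -25) - (2186 - 1*1281) = (1/17)*(255 - 25*(-12*2)² + 2*(-12*2)*(-25))/(-25*(2 - 12*2)) - (2186 - 1*1281) = (1/17)*(-1/25)*(255 - 25*(-24)² + 2*(-24)*(-25))/(2 - 24) - (2186 - 1281) = (1/17)*(-1/25)*(255 - 25*576 + 1200)/(-22) - 1*905 = (1/17)*(-1/25)*(-1/22)*(255 - 14400 + 1200) - 905 = (1/17)*(-1/25)*(-1/22)*(-12945) - 905 = -2589/1870 - 905 = -1694939/1870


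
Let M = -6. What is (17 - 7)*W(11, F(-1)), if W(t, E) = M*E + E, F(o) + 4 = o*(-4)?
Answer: 0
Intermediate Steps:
F(o) = -4 - 4*o (F(o) = -4 + o*(-4) = -4 - 4*o)
W(t, E) = -5*E (W(t, E) = -6*E + E = -5*E)
(17 - 7)*W(11, F(-1)) = (17 - 7)*(-5*(-4 - 4*(-1))) = 10*(-5*(-4 + 4)) = 10*(-5*0) = 10*0 = 0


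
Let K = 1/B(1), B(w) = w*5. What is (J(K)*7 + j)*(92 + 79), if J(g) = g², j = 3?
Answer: 14022/25 ≈ 560.88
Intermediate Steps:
B(w) = 5*w
K = ⅕ (K = 1/(5*1) = 1/5 = ⅕ ≈ 0.20000)
(J(K)*7 + j)*(92 + 79) = ((⅕)²*7 + 3)*(92 + 79) = ((1/25)*7 + 3)*171 = (7/25 + 3)*171 = (82/25)*171 = 14022/25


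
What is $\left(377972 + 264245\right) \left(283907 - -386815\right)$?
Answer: $430749070674$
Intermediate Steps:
$\left(377972 + 264245\right) \left(283907 - -386815\right) = 642217 \left(283907 + 386815\right) = 642217 \cdot 670722 = 430749070674$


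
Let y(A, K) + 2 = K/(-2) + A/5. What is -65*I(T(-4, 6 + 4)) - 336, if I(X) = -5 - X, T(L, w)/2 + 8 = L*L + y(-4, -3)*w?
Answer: -661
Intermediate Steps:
y(A, K) = -2 - K/2 + A/5 (y(A, K) = -2 + (K/(-2) + A/5) = -2 + (K*(-1/2) + A*(1/5)) = -2 + (-K/2 + A/5) = -2 - K/2 + A/5)
T(L, w) = -16 + 2*L**2 - 13*w/5 (T(L, w) = -16 + 2*(L*L + (-2 - 1/2*(-3) + (1/5)*(-4))*w) = -16 + 2*(L**2 + (-2 + 3/2 - 4/5)*w) = -16 + 2*(L**2 - 13*w/10) = -16 + (2*L**2 - 13*w/5) = -16 + 2*L**2 - 13*w/5)
-65*I(T(-4, 6 + 4)) - 336 = -65*(-5 - (-16 + 2*(-4)**2 - 13*(6 + 4)/5)) - 336 = -65*(-5 - (-16 + 2*16 - 13/5*10)) - 336 = -65*(-5 - (-16 + 32 - 26)) - 336 = -65*(-5 - 1*(-10)) - 336 = -65*(-5 + 10) - 336 = -65*5 - 336 = -325 - 336 = -661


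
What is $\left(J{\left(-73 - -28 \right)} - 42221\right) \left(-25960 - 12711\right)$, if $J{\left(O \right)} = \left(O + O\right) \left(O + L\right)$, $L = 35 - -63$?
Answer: $1817188961$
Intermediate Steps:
$L = 98$ ($L = 35 + 63 = 98$)
$J{\left(O \right)} = 2 O \left(98 + O\right)$ ($J{\left(O \right)} = \left(O + O\right) \left(O + 98\right) = 2 O \left(98 + O\right)$)
$\left(J{\left(-73 - -28 \right)} - 42221\right) \left(-25960 - 12711\right) = \left(2 \left(-73 - -28\right) \left(98 - 45\right) - 42221\right) \left(-25960 - 12711\right) = \left(2 \left(-73 + 28\right) \left(98 + \left(-73 + 28\right)\right) - 42221\right) \left(-38671\right) = \left(2 \left(-45\right) \left(98 - 45\right) - 42221\right) \left(-38671\right) = \left(2 \left(-45\right) 53 - 42221\right) \left(-38671\right) = \left(-4770 - 42221\right) \left(-38671\right) = \left(-46991\right) \left(-38671\right) = 1817188961$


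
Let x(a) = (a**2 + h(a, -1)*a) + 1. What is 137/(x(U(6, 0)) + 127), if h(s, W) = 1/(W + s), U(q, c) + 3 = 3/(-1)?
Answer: 959/1154 ≈ 0.83102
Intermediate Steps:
U(q, c) = -6 (U(q, c) = -3 + 3/(-1) = -3 + 3*(-1) = -3 - 3 = -6)
x(a) = 1 + a**2 + a/(-1 + a) (x(a) = (a**2 + a/(-1 + a)) + 1 = 1 + a**2 + a/(-1 + a))
137/(x(U(6, 0)) + 127) = 137/((-6 + (1 + (-6)**2)*(-1 - 6))/(-1 - 6) + 127) = 137/((-6 + (1 + 36)*(-7))/(-7) + 127) = 137/(-(-6 + 37*(-7))/7 + 127) = 137/(-(-6 - 259)/7 + 127) = 137/(-1/7*(-265) + 127) = 137/(265/7 + 127) = 137/(1154/7) = 137*(7/1154) = 959/1154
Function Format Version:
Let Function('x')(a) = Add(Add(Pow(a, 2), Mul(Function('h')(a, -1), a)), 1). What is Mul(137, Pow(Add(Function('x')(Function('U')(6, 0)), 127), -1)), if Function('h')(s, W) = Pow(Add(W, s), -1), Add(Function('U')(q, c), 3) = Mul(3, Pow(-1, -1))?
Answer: Rational(959, 1154) ≈ 0.83102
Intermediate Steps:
Function('U')(q, c) = -6 (Function('U')(q, c) = Add(-3, Mul(3, Pow(-1, -1))) = Add(-3, Mul(3, -1)) = Add(-3, -3) = -6)
Function('x')(a) = Add(1, Pow(a, 2), Mul(a, Pow(Add(-1, a), -1))) (Function('x')(a) = Add(Add(Pow(a, 2), Mul(Pow(Add(-1, a), -1), a)), 1) = Add(Add(Pow(a, 2), Mul(a, Pow(Add(-1, a), -1))), 1) = Add(1, Pow(a, 2), Mul(a, Pow(Add(-1, a), -1))))
Mul(137, Pow(Add(Function('x')(Function('U')(6, 0)), 127), -1)) = Mul(137, Pow(Add(Mul(Pow(Add(-1, -6), -1), Add(-6, Mul(Add(1, Pow(-6, 2)), Add(-1, -6)))), 127), -1)) = Mul(137, Pow(Add(Mul(Pow(-7, -1), Add(-6, Mul(Add(1, 36), -7))), 127), -1)) = Mul(137, Pow(Add(Mul(Rational(-1, 7), Add(-6, Mul(37, -7))), 127), -1)) = Mul(137, Pow(Add(Mul(Rational(-1, 7), Add(-6, -259)), 127), -1)) = Mul(137, Pow(Add(Mul(Rational(-1, 7), -265), 127), -1)) = Mul(137, Pow(Add(Rational(265, 7), 127), -1)) = Mul(137, Pow(Rational(1154, 7), -1)) = Mul(137, Rational(7, 1154)) = Rational(959, 1154)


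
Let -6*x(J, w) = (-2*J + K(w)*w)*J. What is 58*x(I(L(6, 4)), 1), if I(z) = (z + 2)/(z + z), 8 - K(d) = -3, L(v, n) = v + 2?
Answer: -1885/32 ≈ -58.906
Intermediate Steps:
L(v, n) = 2 + v
K(d) = 11 (K(d) = 8 - 1*(-3) = 8 + 3 = 11)
I(z) = (2 + z)/(2*z) (I(z) = (2 + z)/((2*z)) = (2 + z)*(1/(2*z)) = (2 + z)/(2*z))
x(J, w) = -J*(-2*J + 11*w)/6 (x(J, w) = -(-2*J + 11*w)*J/6 = -J*(-2*J + 11*w)/6)
58*x(I(L(6, 4)), 1) = 58*(((2 + (2 + 6))/(2*(2 + 6)))*(-11*1 + 2*((2 + (2 + 6))/(2*(2 + 6))))/6) = 58*(((½)*(2 + 8)/8)*(-11 + 2*((½)*(2 + 8)/8))/6) = 58*(((½)*(⅛)*10)*(-11 + 2*((½)*(⅛)*10))/6) = 58*((⅙)*(5/8)*(-11 + 2*(5/8))) = 58*((⅙)*(5/8)*(-11 + 5/4)) = 58*((⅙)*(5/8)*(-39/4)) = 58*(-65/64) = -1885/32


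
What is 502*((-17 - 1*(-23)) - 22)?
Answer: -8032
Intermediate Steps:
502*((-17 - 1*(-23)) - 22) = 502*((-17 + 23) - 22) = 502*(6 - 22) = 502*(-16) = -8032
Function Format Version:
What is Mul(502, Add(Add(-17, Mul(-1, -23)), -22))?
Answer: -8032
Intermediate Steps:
Mul(502, Add(Add(-17, Mul(-1, -23)), -22)) = Mul(502, Add(Add(-17, 23), -22)) = Mul(502, Add(6, -22)) = Mul(502, -16) = -8032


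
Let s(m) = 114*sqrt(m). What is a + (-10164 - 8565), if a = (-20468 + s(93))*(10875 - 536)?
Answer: -211637381 + 1178646*sqrt(93) ≈ -2.0027e+8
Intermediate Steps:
a = -211618652 + 1178646*sqrt(93) (a = (-20468 + 114*sqrt(93))*(10875 - 536) = (-20468 + 114*sqrt(93))*10339 = -211618652 + 1178646*sqrt(93) ≈ -2.0025e+8)
a + (-10164 - 8565) = (-211618652 + 1178646*sqrt(93)) + (-10164 - 8565) = (-211618652 + 1178646*sqrt(93)) - 18729 = -211637381 + 1178646*sqrt(93)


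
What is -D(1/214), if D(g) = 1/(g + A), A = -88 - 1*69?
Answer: 214/33597 ≈ 0.0063696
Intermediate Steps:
A = -157 (A = -88 - 69 = -157)
D(g) = 1/(-157 + g) (D(g) = 1/(g - 157) = 1/(-157 + g))
-D(1/214) = -1/(-157 + 1/214) = -1/(-33597/214) = -1*(-214/33597) = 214/33597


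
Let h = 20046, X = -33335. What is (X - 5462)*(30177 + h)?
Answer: -1948501731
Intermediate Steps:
(X - 5462)*(30177 + h) = (-33335 - 5462)*(30177 + 20046) = -38797*50223 = -1948501731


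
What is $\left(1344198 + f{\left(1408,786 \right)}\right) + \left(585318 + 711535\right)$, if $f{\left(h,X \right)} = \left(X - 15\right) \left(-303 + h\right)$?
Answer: $3493006$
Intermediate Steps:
$f{\left(h,X \right)} = \left(-303 + h\right) \left(-15 + X\right)$ ($f{\left(h,X \right)} = \left(-15 + X\right) \left(-303 + h\right) = \left(-303 + h\right) \left(-15 + X\right)$)
$\left(1344198 + f{\left(1408,786 \right)}\right) + \left(585318 + 711535\right) = \left(1344198 + \left(4545 - 238158 - 21120 + 786 \cdot 1408\right)\right) + \left(585318 + 711535\right) = \left(1344198 + \left(4545 - 238158 - 21120 + 1106688\right)\right) + 1296853 = \left(1344198 + 851955\right) + 1296853 = 2196153 + 1296853 = 3493006$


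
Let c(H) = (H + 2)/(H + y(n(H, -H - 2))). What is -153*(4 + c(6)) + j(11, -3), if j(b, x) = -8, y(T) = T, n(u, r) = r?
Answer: -8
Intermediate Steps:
c(H) = -1 - H/2 (c(H) = (H + 2)/(H + (-H - 2)) = (2 + H)/(H + (-2 - H)) = (2 + H)/(-2) = (2 + H)*(-½) = -1 - H/2)
-153*(4 + c(6)) + j(11, -3) = -153*(4 + (-1 - ½*6)) - 8 = -153*(4 + (-1 - 3)) - 8 = -153*(4 - 4) - 8 = -153*0 - 8 = 0 - 8 = -8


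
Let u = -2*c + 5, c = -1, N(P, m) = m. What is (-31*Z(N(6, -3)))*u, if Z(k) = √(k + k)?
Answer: -217*I*√6 ≈ -531.54*I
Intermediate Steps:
Z(k) = √2*√k (Z(k) = √(2*k) = √2*√k)
u = 7 (u = -(-2) + 5 = -2*(-1) + 5 = 2 + 5 = 7)
(-31*Z(N(6, -3)))*u = -31*√2*√(-3)*7 = -31*√2*I*√3*7 = -31*I*√6*7 = -217*I*√6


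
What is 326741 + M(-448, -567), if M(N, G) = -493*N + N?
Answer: 547157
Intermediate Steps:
M(N, G) = -492*N
326741 + M(-448, -567) = 326741 - 492*(-448) = 326741 + 220416 = 547157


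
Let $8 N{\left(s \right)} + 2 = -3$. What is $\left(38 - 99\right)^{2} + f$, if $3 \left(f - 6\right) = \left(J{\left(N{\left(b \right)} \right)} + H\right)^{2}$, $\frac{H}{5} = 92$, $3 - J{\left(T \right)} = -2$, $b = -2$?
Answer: $75802$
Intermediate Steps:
$N{\left(s \right)} = - \frac{5}{8}$ ($N{\left(s \right)} = - \frac{1}{4} + \frac{1}{8} \left(-3\right) = - \frac{1}{4} - \frac{3}{8} = - \frac{5}{8}$)
$J{\left(T \right)} = 5$ ($J{\left(T \right)} = 3 - -2 = 3 + 2 = 5$)
$H = 460$ ($H = 5 \cdot 92 = 460$)
$f = 72081$ ($f = 6 + \frac{\left(5 + 460\right)^{2}}{3} = 6 + \frac{465^{2}}{3} = 6 + \frac{1}{3} \cdot 216225 = 6 + 72075 = 72081$)
$\left(38 - 99\right)^{2} + f = \left(38 - 99\right)^{2} + 72081 = \left(-61\right)^{2} + 72081 = 3721 + 72081 = 75802$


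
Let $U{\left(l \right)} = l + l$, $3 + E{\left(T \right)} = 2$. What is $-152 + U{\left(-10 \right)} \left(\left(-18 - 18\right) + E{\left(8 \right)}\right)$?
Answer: $588$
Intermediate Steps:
$E{\left(T \right)} = -1$ ($E{\left(T \right)} = -3 + 2 = -1$)
$U{\left(l \right)} = 2 l$
$-152 + U{\left(-10 \right)} \left(\left(-18 - 18\right) + E{\left(8 \right)}\right) = -152 + 2 \left(-10\right) \left(\left(-18 - 18\right) - 1\right) = -152 - 20 \left(-36 - 1\right) = -152 - -740 = -152 + 740 = 588$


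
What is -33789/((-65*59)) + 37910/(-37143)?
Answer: 1109639977/142443405 ≈ 7.7900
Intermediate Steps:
-33789/((-65*59)) + 37910/(-37143) = -33789/(-3835) + 37910*(-1/37143) = -33789*(-1/3835) - 37910/37143 = 33789/3835 - 37910/37143 = 1109639977/142443405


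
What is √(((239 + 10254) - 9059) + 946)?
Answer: 2*√595 ≈ 48.785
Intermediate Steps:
√(((239 + 10254) - 9059) + 946) = √((10493 - 9059) + 946) = √(1434 + 946) = √2380 = 2*√595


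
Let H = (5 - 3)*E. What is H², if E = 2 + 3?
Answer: 100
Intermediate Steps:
E = 5
H = 10 (H = (5 - 3)*5 = 2*5 = 10)
H² = 10² = 100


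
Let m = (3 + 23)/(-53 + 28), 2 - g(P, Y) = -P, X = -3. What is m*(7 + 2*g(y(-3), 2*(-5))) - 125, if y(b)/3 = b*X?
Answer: -963/5 ≈ -192.60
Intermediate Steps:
y(b) = -9*b (y(b) = 3*(b*(-3)) = 3*(-3*b) = -9*b)
g(P, Y) = 2 + P (g(P, Y) = 2 - (-1)*P = 2 + P)
m = -26/25 (m = 26/(-25) = 26*(-1/25) = -26/25 ≈ -1.0400)
m*(7 + 2*g(y(-3), 2*(-5))) - 125 = -26*(7 + 2*(2 - 9*(-3)))/25 - 125 = -26*(7 + 2*(2 + 27))/25 - 125 = -26*(7 + 2*29)/25 - 125 = -26*(7 + 58)/25 - 125 = -26/25*65 - 125 = -338/5 - 125 = -963/5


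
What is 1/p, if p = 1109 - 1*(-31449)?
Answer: 1/32558 ≈ 3.0714e-5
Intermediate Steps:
p = 32558 (p = 1109 + 31449 = 32558)
1/p = 1/32558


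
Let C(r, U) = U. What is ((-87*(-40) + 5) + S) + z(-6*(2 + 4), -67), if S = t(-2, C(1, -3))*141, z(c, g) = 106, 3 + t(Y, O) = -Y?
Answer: 3450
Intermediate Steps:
t(Y, O) = -3 - Y
S = -141 (S = (-3 - 1*(-2))*141 = (-3 + 2)*141 = -1*141 = -141)
((-87*(-40) + 5) + S) + z(-6*(2 + 4), -67) = ((-87*(-40) + 5) - 141) + 106 = ((3480 + 5) - 141) + 106 = (3485 - 141) + 106 = 3344 + 106 = 3450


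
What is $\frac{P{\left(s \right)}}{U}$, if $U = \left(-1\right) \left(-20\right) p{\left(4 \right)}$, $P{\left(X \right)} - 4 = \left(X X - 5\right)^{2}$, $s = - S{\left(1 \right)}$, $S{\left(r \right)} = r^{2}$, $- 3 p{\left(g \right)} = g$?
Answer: $- \frac{3}{4} \approx -0.75$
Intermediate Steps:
$p{\left(g \right)} = - \frac{g}{3}$
$s = -1$ ($s = - 1^{2} = \left(-1\right) 1 = -1$)
$P{\left(X \right)} = 4 + \left(-5 + X^{2}\right)^{2}$ ($P{\left(X \right)} = 4 + \left(X X - 5\right)^{2} = 4 + \left(X^{2} - 5\right)^{2} = 4 + \left(-5 + X^{2}\right)^{2}$)
$U = - \frac{80}{3}$ ($U = \left(-1\right) \left(-20\right) \left(\left(- \frac{1}{3}\right) 4\right) = 20 \left(- \frac{4}{3}\right) = - \frac{80}{3} \approx -26.667$)
$\frac{P{\left(s \right)}}{U} = \frac{4 + \left(-5 + \left(-1\right)^{2}\right)^{2}}{- \frac{80}{3}} = \left(4 + \left(-5 + 1\right)^{2}\right) \left(- \frac{3}{80}\right) = \left(4 + \left(-4\right)^{2}\right) \left(- \frac{3}{80}\right) = \left(4 + 16\right) \left(- \frac{3}{80}\right) = 20 \left(- \frac{3}{80}\right) = - \frac{3}{4}$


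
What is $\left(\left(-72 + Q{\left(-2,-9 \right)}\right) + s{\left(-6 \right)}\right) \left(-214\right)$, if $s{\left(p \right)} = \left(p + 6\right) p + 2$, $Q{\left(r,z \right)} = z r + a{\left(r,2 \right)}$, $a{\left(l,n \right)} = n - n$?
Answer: $11128$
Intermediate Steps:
$a{\left(l,n \right)} = 0$
$Q{\left(r,z \right)} = r z$ ($Q{\left(r,z \right)} = z r + 0 = r z + 0 = r z$)
$s{\left(p \right)} = 2 + p \left(6 + p\right)$ ($s{\left(p \right)} = \left(6 + p\right) p + 2 = p \left(6 + p\right) + 2 = 2 + p \left(6 + p\right)$)
$\left(\left(-72 + Q{\left(-2,-9 \right)}\right) + s{\left(-6 \right)}\right) \left(-214\right) = \left(\left(-72 - -18\right) + \left(2 + \left(-6\right)^{2} + 6 \left(-6\right)\right)\right) \left(-214\right) = \left(\left(-72 + 18\right) + \left(2 + 36 - 36\right)\right) \left(-214\right) = \left(-54 + 2\right) \left(-214\right) = \left(-52\right) \left(-214\right) = 11128$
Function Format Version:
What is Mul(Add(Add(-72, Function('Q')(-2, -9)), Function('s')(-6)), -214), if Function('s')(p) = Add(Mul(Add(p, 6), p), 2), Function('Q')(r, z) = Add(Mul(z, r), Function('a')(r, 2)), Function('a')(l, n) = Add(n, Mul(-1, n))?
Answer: 11128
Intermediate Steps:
Function('a')(l, n) = 0
Function('Q')(r, z) = Mul(r, z) (Function('Q')(r, z) = Add(Mul(z, r), 0) = Add(Mul(r, z), 0) = Mul(r, z))
Function('s')(p) = Add(2, Mul(p, Add(6, p))) (Function('s')(p) = Add(Mul(Add(6, p), p), 2) = Add(Mul(p, Add(6, p)), 2) = Add(2, Mul(p, Add(6, p))))
Mul(Add(Add(-72, Function('Q')(-2, -9)), Function('s')(-6)), -214) = Mul(Add(Add(-72, Mul(-2, -9)), Add(2, Pow(-6, 2), Mul(6, -6))), -214) = Mul(Add(Add(-72, 18), Add(2, 36, -36)), -214) = Mul(Add(-54, 2), -214) = Mul(-52, -214) = 11128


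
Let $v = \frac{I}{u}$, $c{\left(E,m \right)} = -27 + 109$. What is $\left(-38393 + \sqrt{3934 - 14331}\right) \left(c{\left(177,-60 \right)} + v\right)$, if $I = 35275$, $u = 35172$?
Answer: $- \frac{112083717947}{35172} + \frac{2919379 i \sqrt{10397}}{35172} \approx -3.1867 \cdot 10^{6} + 8463.5 i$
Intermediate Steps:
$c{\left(E,m \right)} = 82$
$v = \frac{35275}{35172} \approx 1.0029$
$\left(-38393 + \sqrt{3934 - 14331}\right) \left(c{\left(177,-60 \right)} + v\right) = \left(-38393 + \sqrt{3934 - 14331}\right) \left(82 + \frac{35275}{35172}\right) = \left(-38393 + \sqrt{-10397}\right) \frac{2919379}{35172} = \left(-38393 + i \sqrt{10397}\right) \frac{2919379}{35172} = - \frac{112083717947}{35172} + \frac{2919379 i \sqrt{10397}}{35172}$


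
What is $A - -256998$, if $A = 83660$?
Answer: $340658$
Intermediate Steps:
$A - -256998 = 83660 - -256998 = 83660 + 256998 = 340658$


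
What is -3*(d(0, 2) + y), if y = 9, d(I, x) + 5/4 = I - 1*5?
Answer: -33/4 ≈ -8.2500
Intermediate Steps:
d(I, x) = -25/4 + I (d(I, x) = -5/4 + (I - 1*5) = -5/4 + (I - 5) = -5/4 + (-5 + I) = -25/4 + I)
-3*(d(0, 2) + y) = -3*((-25/4 + 0) + 9) = -3*(-25/4 + 9) = -3*11/4 = -33/4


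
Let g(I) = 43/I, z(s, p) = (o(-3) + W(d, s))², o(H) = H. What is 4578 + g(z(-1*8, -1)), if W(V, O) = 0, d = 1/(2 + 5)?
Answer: 41245/9 ≈ 4582.8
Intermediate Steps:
d = ⅐ (d = 1/7 = ⅐ ≈ 0.14286)
z(s, p) = 9 (z(s, p) = (-3 + 0)² = (-3)² = 9)
4578 + g(z(-1*8, -1)) = 4578 + 43/9 = 41245/9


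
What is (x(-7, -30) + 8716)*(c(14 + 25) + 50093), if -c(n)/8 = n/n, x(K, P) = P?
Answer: 435038310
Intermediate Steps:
c(n) = -8 (c(n) = -8*n/n = -8*1 = -8)
(x(-7, -30) + 8716)*(c(14 + 25) + 50093) = (-30 + 8716)*(-8 + 50093) = 8686*50085 = 435038310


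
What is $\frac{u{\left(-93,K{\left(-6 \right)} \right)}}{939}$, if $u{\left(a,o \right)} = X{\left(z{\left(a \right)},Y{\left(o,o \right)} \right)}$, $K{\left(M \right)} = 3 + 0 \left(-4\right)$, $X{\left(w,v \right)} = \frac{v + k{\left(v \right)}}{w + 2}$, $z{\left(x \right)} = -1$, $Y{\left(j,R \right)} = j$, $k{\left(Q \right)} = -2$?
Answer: $\frac{1}{939} \approx 0.001065$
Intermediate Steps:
$X{\left(w,v \right)} = \frac{-2 + v}{2 + w}$ ($X{\left(w,v \right)} = \frac{v - 2}{w + 2} = \frac{-2 + v}{2 + w}$)
$K{\left(M \right)} = 3$ ($K{\left(M \right)} = 3 + 0 = 3$)
$u{\left(a,o \right)} = -2 + o$ ($u{\left(a,o \right)} = \frac{-2 + o}{2 - 1} = \frac{-2 + o}{1} = 1 \left(-2 + o\right) = -2 + o$)
$\frac{u{\left(-93,K{\left(-6 \right)} \right)}}{939} = \frac{-2 + 3}{939} = 1 \cdot \frac{1}{939} = \frac{1}{939}$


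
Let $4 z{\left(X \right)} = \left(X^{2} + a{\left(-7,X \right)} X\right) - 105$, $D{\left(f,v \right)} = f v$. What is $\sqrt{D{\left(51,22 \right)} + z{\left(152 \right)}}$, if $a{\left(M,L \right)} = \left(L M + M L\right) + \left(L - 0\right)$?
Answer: $\frac{i \sqrt{272865}}{2} \approx 261.18 i$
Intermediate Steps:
$a{\left(M,L \right)} = L + 2 L M$ ($a{\left(M,L \right)} = \left(L M + L M\right) + \left(L + 0\right) = 2 L M + L = L + 2 L M$)
$z{\left(X \right)} = - \frac{105}{4} - 3 X^{2}$ ($z{\left(X \right)} = \frac{\left(X^{2} + X \left(1 + 2 \left(-7\right)\right) X\right) - 105}{4} = \frac{\left(X^{2} + X \left(1 - 14\right) X\right) - 105}{4} = \frac{\left(X^{2} + X \left(-13\right) X\right) - 105}{4} = \frac{\left(X^{2} + - 13 X X\right) - 105}{4} = \frac{\left(X^{2} - 13 X^{2}\right) - 105}{4} = \frac{- 12 X^{2} - 105}{4} = \frac{-105 - 12 X^{2}}{4} = - \frac{105}{4} - 3 X^{2}$)
$\sqrt{D{\left(51,22 \right)} + z{\left(152 \right)}} = \sqrt{51 \cdot 22 - \left(\frac{105}{4} + 3 \cdot 152^{2}\right)} = \sqrt{1122 - \frac{277353}{4}} = \sqrt{- \frac{272865}{4}} = \frac{i \sqrt{272865}}{2}$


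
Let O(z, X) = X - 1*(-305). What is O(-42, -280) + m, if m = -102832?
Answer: -102807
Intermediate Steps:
O(z, X) = 305 + X (O(z, X) = X + 305 = 305 + X)
O(-42, -280) + m = (305 - 280) - 102832 = 25 - 102832 = -102807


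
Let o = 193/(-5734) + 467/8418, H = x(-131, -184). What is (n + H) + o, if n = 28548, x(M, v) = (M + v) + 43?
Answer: 5593647464/197823 ≈ 28276.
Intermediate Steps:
x(M, v) = 43 + M + v
H = -272 (H = 43 - 131 - 184 = -272)
o = 4316/197823 (o = 193*(-1/5734) + 467*(1/8418) = -193/5734 + 467/8418 = 4316/197823 ≈ 0.021817)
(n + H) + o = (28548 - 272) + 4316/197823 = 28276 + 4316/197823 = 5593647464/197823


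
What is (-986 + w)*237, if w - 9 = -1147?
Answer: -503388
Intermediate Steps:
w = -1138 (w = 9 - 1147 = -1138)
(-986 + w)*237 = (-986 - 1138)*237 = -2124*237 = -503388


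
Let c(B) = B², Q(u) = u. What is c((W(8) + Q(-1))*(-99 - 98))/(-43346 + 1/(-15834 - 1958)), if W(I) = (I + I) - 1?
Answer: -135335986688/771212033 ≈ -175.48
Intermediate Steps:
W(I) = -1 + 2*I (W(I) = 2*I - 1 = -1 + 2*I)
c((W(8) + Q(-1))*(-99 - 98))/(-43346 + 1/(-15834 - 1958)) = (((-1 + 2*8) - 1)*(-99 - 98))²/(-43346 + 1/(-15834 - 1958)) = (((-1 + 16) - 1)*(-197))²/(-43346 + 1/(-17792)) = ((15 - 1)*(-197))²/(-43346 - 1/17792) = (14*(-197))²/(-771212033/17792) = (-2758)²*(-17792/771212033) = 7606564*(-17792/771212033) = -135335986688/771212033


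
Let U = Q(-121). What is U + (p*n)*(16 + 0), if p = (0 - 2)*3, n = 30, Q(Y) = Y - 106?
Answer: -3107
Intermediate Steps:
Q(Y) = -106 + Y
U = -227 (U = -106 - 121 = -227)
p = -6 (p = -2*3 = -6)
U + (p*n)*(16 + 0) = -227 + (-6*30)*(16 + 0) = -227 - 180*16 = -227 - 2880 = -3107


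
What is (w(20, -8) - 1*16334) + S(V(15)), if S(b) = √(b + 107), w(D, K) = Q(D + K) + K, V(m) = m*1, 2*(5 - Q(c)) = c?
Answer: -16343 + √122 ≈ -16332.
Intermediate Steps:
Q(c) = 5 - c/2
V(m) = m
w(D, K) = 5 + K/2 - D/2 (w(D, K) = (5 - (D + K)/2) + K = (5 + (-D/2 - K/2)) + K = (5 - D/2 - K/2) + K = 5 + K/2 - D/2)
S(b) = √(107 + b)
(w(20, -8) - 1*16334) + S(V(15)) = ((5 + (½)*(-8) - ½*20) - 1*16334) + √(107 + 15) = ((5 - 4 - 10) - 16334) + √122 = (-9 - 16334) + √122 = -16343 + √122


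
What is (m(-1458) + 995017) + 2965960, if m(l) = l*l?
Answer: 6086741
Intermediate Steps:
m(l) = l**2
(m(-1458) + 995017) + 2965960 = ((-1458)**2 + 995017) + 2965960 = (2125764 + 995017) + 2965960 = 3120781 + 2965960 = 6086741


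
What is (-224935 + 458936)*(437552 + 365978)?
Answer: 188026823530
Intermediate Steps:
(-224935 + 458936)*(437552 + 365978) = 234001*803530 = 188026823530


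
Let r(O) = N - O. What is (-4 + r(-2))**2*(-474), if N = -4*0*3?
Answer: -1896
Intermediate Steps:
N = 0 (N = 0*3 = 0)
r(O) = -O (r(O) = 0 - O = -O)
(-4 + r(-2))**2*(-474) = (-4 - 1*(-2))**2*(-474) = (-4 + 2)**2*(-474) = (-2)**2*(-474) = 4*(-474) = -1896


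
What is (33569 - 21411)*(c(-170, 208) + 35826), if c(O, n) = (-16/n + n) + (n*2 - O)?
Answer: 5787925322/13 ≈ 4.4522e+8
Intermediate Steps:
c(O, n) = -O - 16/n + 3*n (c(O, n) = (n - 16/n) + (2*n - O) = (n - 16/n) + (-O + 2*n) = -O - 16/n + 3*n)
(33569 - 21411)*(c(-170, 208) + 35826) = (33569 - 21411)*((-1*(-170) - 16/208 + 3*208) + 35826) = 12158*((170 - 16*1/208 + 624) + 35826) = 12158*((170 - 1/13 + 624) + 35826) = 12158*(10321/13 + 35826) = 12158*(476059/13) = 5787925322/13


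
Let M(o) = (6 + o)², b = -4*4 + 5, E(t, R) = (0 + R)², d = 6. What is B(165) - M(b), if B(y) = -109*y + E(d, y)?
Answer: 9215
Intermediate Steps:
E(t, R) = R²
B(y) = y² - 109*y (B(y) = -109*y + y² = y² - 109*y)
b = -11 (b = -16 + 5 = -11)
B(165) - M(b) = 165*(-109 + 165) - (6 - 11)² = 165*56 - 1*(-5)² = 9240 - 1*25 = 9240 - 25 = 9215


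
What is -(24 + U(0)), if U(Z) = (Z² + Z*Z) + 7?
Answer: -31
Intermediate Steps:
U(Z) = 7 + 2*Z² (U(Z) = (Z² + Z²) + 7 = 2*Z² + 7 = 7 + 2*Z²)
-(24 + U(0)) = -(24 + (7 + 2*0²)) = -(24 + (7 + 2*0)) = -(24 + (7 + 0)) = -(24 + 7) = -1*31 = -31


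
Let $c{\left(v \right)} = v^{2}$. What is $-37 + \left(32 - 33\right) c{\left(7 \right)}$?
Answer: $-86$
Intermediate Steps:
$-37 + \left(32 - 33\right) c{\left(7 \right)} = -37 + \left(32 - 33\right) 7^{2} = -37 - 49 = -86$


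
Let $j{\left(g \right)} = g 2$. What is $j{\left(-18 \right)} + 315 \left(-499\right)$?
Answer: $-157221$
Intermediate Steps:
$j{\left(g \right)} = 2 g$
$j{\left(-18 \right)} + 315 \left(-499\right) = 2 \left(-18\right) + 315 \left(-499\right) = -36 - 157185 = -157221$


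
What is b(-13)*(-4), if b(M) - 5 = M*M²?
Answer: 8768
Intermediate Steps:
b(M) = 5 + M³ (b(M) = 5 + M*M² = 5 + M³)
b(-13)*(-4) = (5 + (-13)³)*(-4) = (5 - 2197)*(-4) = -2192*(-4) = 8768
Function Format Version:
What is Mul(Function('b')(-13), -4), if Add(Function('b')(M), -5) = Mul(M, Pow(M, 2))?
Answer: 8768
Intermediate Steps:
Function('b')(M) = Add(5, Pow(M, 3)) (Function('b')(M) = Add(5, Mul(M, Pow(M, 2))) = Add(5, Pow(M, 3)))
Mul(Function('b')(-13), -4) = Mul(Add(5, Pow(-13, 3)), -4) = Mul(Add(5, -2197), -4) = Mul(-2192, -4) = 8768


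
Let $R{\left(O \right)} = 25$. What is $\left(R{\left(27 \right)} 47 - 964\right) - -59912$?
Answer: $60123$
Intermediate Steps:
$\left(R{\left(27 \right)} 47 - 964\right) - -59912 = \left(25 \cdot 47 - 964\right) - -59912 = \left(1175 - 964\right) + 59912 = 211 + 59912 = 60123$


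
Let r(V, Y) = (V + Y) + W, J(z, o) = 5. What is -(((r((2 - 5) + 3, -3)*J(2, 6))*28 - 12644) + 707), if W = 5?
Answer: 11657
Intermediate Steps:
r(V, Y) = 5 + V + Y (r(V, Y) = (V + Y) + 5 = 5 + V + Y)
-(((r((2 - 5) + 3, -3)*J(2, 6))*28 - 12644) + 707) = -((((5 + ((2 - 5) + 3) - 3)*5)*28 - 12644) + 707) = -((((5 + (-3 + 3) - 3)*5)*28 - 12644) + 707) = -((((5 + 0 - 3)*5)*28 - 12644) + 707) = -(((2*5)*28 - 12644) + 707) = -((10*28 - 12644) + 707) = -((280 - 12644) + 707) = -(-12364 + 707) = -1*(-11657) = 11657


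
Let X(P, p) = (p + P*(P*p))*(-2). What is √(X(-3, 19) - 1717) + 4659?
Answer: 4659 + 3*I*√233 ≈ 4659.0 + 45.793*I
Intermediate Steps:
X(P, p) = -2*p - 2*p*P² (X(P, p) = (p + p*P²)*(-2) = -2*p - 2*p*P²)
√(X(-3, 19) - 1717) + 4659 = √(-2*19*(1 + (-3)²) - 1717) + 4659 = √(-2*19*(1 + 9) - 1717) + 4659 = √(-2*19*10 - 1717) + 4659 = √(-380 - 1717) + 4659 = √(-2097) + 4659 = 3*I*√233 + 4659 = 4659 + 3*I*√233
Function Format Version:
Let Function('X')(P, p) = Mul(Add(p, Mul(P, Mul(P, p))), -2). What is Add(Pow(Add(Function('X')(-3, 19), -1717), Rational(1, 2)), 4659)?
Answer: Add(4659, Mul(3, I, Pow(233, Rational(1, 2)))) ≈ Add(4659.0, Mul(45.793, I))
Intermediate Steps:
Function('X')(P, p) = Add(Mul(-2, p), Mul(-2, p, Pow(P, 2))) (Function('X')(P, p) = Mul(Add(p, Mul(p, Pow(P, 2))), -2) = Add(Mul(-2, p), Mul(-2, p, Pow(P, 2))))
Add(Pow(Add(Function('X')(-3, 19), -1717), Rational(1, 2)), 4659) = Add(Pow(Add(Mul(-2, 19, Add(1, Pow(-3, 2))), -1717), Rational(1, 2)), 4659) = Add(Pow(Add(Mul(-2, 19, Add(1, 9)), -1717), Rational(1, 2)), 4659) = Add(Pow(Add(Mul(-2, 19, 10), -1717), Rational(1, 2)), 4659) = Add(Pow(Add(-380, -1717), Rational(1, 2)), 4659) = Add(Pow(-2097, Rational(1, 2)), 4659) = Add(Mul(3, I, Pow(233, Rational(1, 2))), 4659) = Add(4659, Mul(3, I, Pow(233, Rational(1, 2))))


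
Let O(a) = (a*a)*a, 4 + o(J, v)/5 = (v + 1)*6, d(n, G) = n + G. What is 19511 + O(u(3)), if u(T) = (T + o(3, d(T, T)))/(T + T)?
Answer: 11403433/216 ≈ 52794.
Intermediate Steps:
d(n, G) = G + n
o(J, v) = 10 + 30*v (o(J, v) = -20 + 5*((v + 1)*6) = -20 + 5*((1 + v)*6) = -20 + 5*(6 + 6*v) = -20 + (30 + 30*v) = 10 + 30*v)
u(T) = (10 + 61*T)/(2*T) (u(T) = (T + (10 + 30*(T + T)))/(T + T) = (T + (10 + 30*(2*T)))/((2*T)) = (T + (10 + 60*T))*(1/(2*T)) = (10 + 61*T)*(1/(2*T)) = (10 + 61*T)/(2*T))
O(a) = a**3 (O(a) = a**2*a = a**3)
19511 + O(u(3)) = 19511 + (61/2 + 5/3)**3 = 19511 + (193/6)**3 = 19511 + 7189057/216 = 11403433/216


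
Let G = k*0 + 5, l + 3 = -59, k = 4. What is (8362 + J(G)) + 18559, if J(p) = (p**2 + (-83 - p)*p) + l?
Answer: 26444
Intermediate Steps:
l = -62 (l = -3 - 59 = -62)
G = 5 (G = 4*0 + 5 = 0 + 5 = 5)
J(p) = -62 + p**2 + p*(-83 - p) (J(p) = (p**2 + (-83 - p)*p) - 62 = (p**2 + p*(-83 - p)) - 62 = -62 + p**2 + p*(-83 - p))
(8362 + J(G)) + 18559 = (8362 + (-62 - 83*5)) + 18559 = (8362 + (-62 - 415)) + 18559 = (8362 - 477) + 18559 = 7885 + 18559 = 26444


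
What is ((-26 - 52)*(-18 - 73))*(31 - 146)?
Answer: -816270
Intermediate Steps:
((-26 - 52)*(-18 - 73))*(31 - 146) = -78*(-91)*(-115) = 7098*(-115) = -816270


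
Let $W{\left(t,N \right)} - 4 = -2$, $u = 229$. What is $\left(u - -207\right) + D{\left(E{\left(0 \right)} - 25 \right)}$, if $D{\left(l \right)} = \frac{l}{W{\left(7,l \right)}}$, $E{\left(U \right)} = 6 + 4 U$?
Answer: $\frac{853}{2} \approx 426.5$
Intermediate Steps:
$W{\left(t,N \right)} = 2$ ($W{\left(t,N \right)} = 4 - 2 = 2$)
$D{\left(l \right)} = \frac{l}{2}$
$\left(u - -207\right) + D{\left(E{\left(0 \right)} - 25 \right)} = \left(229 - -207\right) + \frac{\left(6 + 4 \cdot 0\right) - 25}{2} = \left(229 + 207\right) + \frac{\left(6 + 0\right) - 25}{2} = 436 + \frac{6 - 25}{2} = 436 + \frac{1}{2} \left(-19\right) = 436 - \frac{19}{2} = \frac{853}{2}$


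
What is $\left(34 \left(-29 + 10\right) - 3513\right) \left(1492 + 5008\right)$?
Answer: $-27033500$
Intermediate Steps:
$\left(34 \left(-29 + 10\right) - 3513\right) \left(1492 + 5008\right) = \left(34 \left(-19\right) - 3513\right) 6500 = \left(-646 - 3513\right) 6500 = \left(-4159\right) 6500 = -27033500$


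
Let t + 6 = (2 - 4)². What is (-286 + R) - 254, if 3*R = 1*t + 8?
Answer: -538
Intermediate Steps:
t = -2 (t = -6 + (2 - 4)² = -6 + (-2)² = -6 + 4 = -2)
R = 2 (R = (1*(-2) + 8)/3 = (-2 + 8)/3 = (⅓)*6 = 2)
(-286 + R) - 254 = (-286 + 2) - 254 = -284 - 254 = -538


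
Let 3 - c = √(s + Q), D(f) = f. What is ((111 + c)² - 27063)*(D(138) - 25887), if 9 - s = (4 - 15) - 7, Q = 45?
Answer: 360357255 + 35224632*√2 ≈ 4.1017e+8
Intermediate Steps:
s = 27 (s = 9 - ((4 - 15) - 7) = 9 - (-11 - 7) = 9 - 1*(-18) = 9 + 18 = 27)
c = 3 - 6*√2 (c = 3 - √(27 + 45) = 3 - √72 = 3 - 6*√2 ≈ -5.4853)
((111 + c)² - 27063)*(D(138) - 25887) = ((111 + (3 - 6*√2))² - 27063)*(138 - 25887) = ((114 - 6*√2)² - 27063)*(-25749) = (-27063 + (114 - 6*√2)²)*(-25749) = 696845187 - 25749*(114 - 6*√2)²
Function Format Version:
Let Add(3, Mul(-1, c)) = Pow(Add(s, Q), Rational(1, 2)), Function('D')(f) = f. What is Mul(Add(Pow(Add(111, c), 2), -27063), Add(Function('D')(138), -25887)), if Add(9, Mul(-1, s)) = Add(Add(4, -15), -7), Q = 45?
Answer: Add(360357255, Mul(35224632, Pow(2, Rational(1, 2)))) ≈ 4.1017e+8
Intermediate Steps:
s = 27 (s = Add(9, Mul(-1, Add(Add(4, -15), -7))) = Add(9, Mul(-1, Add(-11, -7))) = Add(9, Mul(-1, -18)) = Add(9, 18) = 27)
c = Add(3, Mul(-6, Pow(2, Rational(1, 2)))) (c = Add(3, Mul(-1, Pow(Add(27, 45), Rational(1, 2)))) = Add(3, Mul(-1, Pow(72, Rational(1, 2)))) = Add(3, Mul(-1, Mul(6, Pow(2, Rational(1, 2))))) = Add(3, Mul(-6, Pow(2, Rational(1, 2)))) ≈ -5.4853)
Mul(Add(Pow(Add(111, c), 2), -27063), Add(Function('D')(138), -25887)) = Mul(Add(Pow(Add(111, Add(3, Mul(-6, Pow(2, Rational(1, 2))))), 2), -27063), Add(138, -25887)) = Mul(Add(Pow(Add(114, Mul(-6, Pow(2, Rational(1, 2)))), 2), -27063), -25749) = Mul(Add(-27063, Pow(Add(114, Mul(-6, Pow(2, Rational(1, 2)))), 2)), -25749) = Add(696845187, Mul(-25749, Pow(Add(114, Mul(-6, Pow(2, Rational(1, 2)))), 2)))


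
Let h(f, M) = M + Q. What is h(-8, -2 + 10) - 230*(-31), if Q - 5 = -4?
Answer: 7139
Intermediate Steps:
Q = 1 (Q = 5 - 4 = 1)
h(f, M) = 1 + M (h(f, M) = M + 1 = 1 + M)
h(-8, -2 + 10) - 230*(-31) = (1 + (-2 + 10)) - 230*(-31) = (1 + 8) + 7130 = 9 + 7130 = 7139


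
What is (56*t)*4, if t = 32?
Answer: 7168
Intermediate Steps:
(56*t)*4 = (56*32)*4 = 1792*4 = 7168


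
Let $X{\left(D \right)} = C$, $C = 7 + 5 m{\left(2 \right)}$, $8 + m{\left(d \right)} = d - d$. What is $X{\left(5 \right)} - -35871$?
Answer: $35838$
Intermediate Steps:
$m{\left(d \right)} = -8$ ($m{\left(d \right)} = -8 + \left(d - d\right) = -8 + 0 = -8$)
$C = -33$ ($C = 7 + 5 \left(-8\right) = 7 - 40 = -33$)
$X{\left(D \right)} = -33$
$X{\left(5 \right)} - -35871 = -33 - -35871 = -33 + 35871 = 35838$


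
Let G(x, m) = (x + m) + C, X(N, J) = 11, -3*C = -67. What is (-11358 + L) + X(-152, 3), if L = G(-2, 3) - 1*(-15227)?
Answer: 11710/3 ≈ 3903.3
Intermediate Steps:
C = 67/3 (C = -⅓*(-67) = 67/3 ≈ 22.333)
G(x, m) = 67/3 + m + x (G(x, m) = (x + m) + 67/3 = (m + x) + 67/3 = 67/3 + m + x)
L = 45751/3 (L = (67/3 + 3 - 2) - 1*(-15227) = 70/3 + 15227 = 45751/3 ≈ 15250.)
(-11358 + L) + X(-152, 3) = (-11358 + 45751/3) + 11 = 11677/3 + 11 = 11710/3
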